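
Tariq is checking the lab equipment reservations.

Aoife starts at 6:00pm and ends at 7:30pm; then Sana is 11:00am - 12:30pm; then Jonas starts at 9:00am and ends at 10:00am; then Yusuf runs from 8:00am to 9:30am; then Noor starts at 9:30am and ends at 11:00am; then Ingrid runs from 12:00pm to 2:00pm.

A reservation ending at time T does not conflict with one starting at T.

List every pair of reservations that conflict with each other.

Ingrid & Sana, Jonas & Noor, Jonas & Yusuf

Sorted by start: Yusuf, Jonas, Noor, Sana, Ingrid, Aoife.
Jonas starts before Yusuf ends → Yusuf and Jonas overlap.
Noor starts exactly when Yusuf ends (back-to-back, no overlap) — done with Yusuf.
Noor starts before Jonas ends → Jonas and Noor overlap.
Sana starts after Jonas ends — done with Jonas.
Sana starts exactly when Noor ends (back-to-back, no overlap) — done with Noor.
Ingrid starts before Sana ends → Sana and Ingrid overlap.
Aoife starts after Sana ends.
Aoife starts after Ingrid ends.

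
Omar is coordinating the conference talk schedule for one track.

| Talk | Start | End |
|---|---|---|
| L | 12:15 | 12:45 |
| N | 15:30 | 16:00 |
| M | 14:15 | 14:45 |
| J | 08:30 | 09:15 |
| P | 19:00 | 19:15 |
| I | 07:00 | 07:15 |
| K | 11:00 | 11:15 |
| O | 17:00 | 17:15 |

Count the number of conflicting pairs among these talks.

0

Check each pair: they overlap iff neither finishes before the other starts.
Sorted by start: I, J, K, L, M, N, O, P.
J starts after I ends; I is clear from here.
K starts after J ends; J is clear from here.
L starts after K ends; K is clear from here.
M starts after L ends; L is clear from here.
N starts after M ends; M is clear from here.
O starts after N ends; N is clear from here.
P starts after O ends.
No pair overlaps.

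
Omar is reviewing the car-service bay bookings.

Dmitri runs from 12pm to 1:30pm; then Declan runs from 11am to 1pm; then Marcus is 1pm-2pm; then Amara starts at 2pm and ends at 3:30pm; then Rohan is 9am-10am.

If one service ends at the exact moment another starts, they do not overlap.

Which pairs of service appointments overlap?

Sorted by start: Rohan, Declan, Dmitri, Marcus, Amara.
Declan starts after Rohan ends, so nothing later overlaps Rohan either.
Dmitri starts before Declan ends → Declan and Dmitri overlap.
Marcus starts exactly when Declan ends (back-to-back, no overlap), so nothing later overlaps Declan either.
Marcus starts before Dmitri ends → Dmitri and Marcus overlap.
Amara starts after Dmitri ends.
Amara starts exactly when Marcus ends (back-to-back, no overlap).

Declan & Dmitri, Dmitri & Marcus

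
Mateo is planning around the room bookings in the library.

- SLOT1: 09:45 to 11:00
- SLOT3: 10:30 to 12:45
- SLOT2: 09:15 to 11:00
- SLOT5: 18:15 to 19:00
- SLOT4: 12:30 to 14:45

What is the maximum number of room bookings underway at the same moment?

Walk through starts and ends in time order (an end at T is processed before a start at T):
09:15 start SLOT2 → 1
09:45 start SLOT1 → 2
10:30 start SLOT3 → 3
11:00 end SLOT1 → 2
11:00 end SLOT2 → 1
12:30 start SLOT4 → 2
12:45 end SLOT3 → 1
14:45 end SLOT4 → 0
18:15 start SLOT5 → 1
19:00 end SLOT5 → 0
Peak is 3, at 10:30 (SLOT1, SLOT2, SLOT3).

3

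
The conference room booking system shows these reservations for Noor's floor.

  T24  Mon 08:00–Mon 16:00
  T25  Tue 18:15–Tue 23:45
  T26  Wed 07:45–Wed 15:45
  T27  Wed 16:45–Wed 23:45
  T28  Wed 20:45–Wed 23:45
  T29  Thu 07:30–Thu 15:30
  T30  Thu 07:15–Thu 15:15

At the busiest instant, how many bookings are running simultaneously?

Sort all start/end points and keep a running count:
Mon 08:00 start T24 → 1
Mon 16:00 end T24 → 0
Tue 18:15 start T25 → 1
Tue 23:45 end T25 → 0
Wed 07:45 start T26 → 1
Wed 15:45 end T26 → 0
Wed 16:45 start T27 → 1
Wed 20:45 start T28 → 2
Wed 23:45 end T27 → 1
Wed 23:45 end T28 → 0
Thu 07:15 start T30 → 1
Thu 07:30 start T29 → 2
Thu 15:15 end T30 → 1
Thu 15:30 end T29 → 0
Peak is 2, at Wed 20:45 (T27, T28).

2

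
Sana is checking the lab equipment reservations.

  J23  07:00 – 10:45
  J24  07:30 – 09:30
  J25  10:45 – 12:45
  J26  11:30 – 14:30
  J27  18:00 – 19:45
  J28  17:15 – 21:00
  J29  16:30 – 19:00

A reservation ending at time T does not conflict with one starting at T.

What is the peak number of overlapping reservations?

3

Sort all start/end points and keep a running count:
07:00 start J23 → 1
07:30 start J24 → 2
09:30 end J24 → 1
10:45 end J23 → 0
10:45 start J25 → 1
11:30 start J26 → 2
12:45 end J25 → 1
14:30 end J26 → 0
16:30 start J29 → 1
17:15 start J28 → 2
18:00 start J27 → 3
19:00 end J29 → 2
19:45 end J27 → 1
21:00 end J28 → 0
Peak is 3, at 18:00 (J27, J28, J29).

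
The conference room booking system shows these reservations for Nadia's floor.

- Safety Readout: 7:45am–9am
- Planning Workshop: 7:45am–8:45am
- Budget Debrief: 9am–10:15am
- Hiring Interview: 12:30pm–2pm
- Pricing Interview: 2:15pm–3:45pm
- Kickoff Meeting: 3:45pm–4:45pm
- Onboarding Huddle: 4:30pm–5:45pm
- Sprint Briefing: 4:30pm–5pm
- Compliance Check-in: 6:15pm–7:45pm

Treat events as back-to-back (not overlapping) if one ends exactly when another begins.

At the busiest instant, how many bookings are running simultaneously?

Sort all start/end points and keep a running count:
7:45am start Planning Workshop → 1
7:45am start Safety Readout → 2
8:45am end Planning Workshop → 1
9am end Safety Readout → 0
9am start Budget Debrief → 1
10:15am end Budget Debrief → 0
12:30pm start Hiring Interview → 1
2pm end Hiring Interview → 0
2:15pm start Pricing Interview → 1
3:45pm end Pricing Interview → 0
3:45pm start Kickoff Meeting → 1
4:30pm start Onboarding Huddle → 2
4:30pm start Sprint Briefing → 3
4:45pm end Kickoff Meeting → 2
5pm end Sprint Briefing → 1
5:45pm end Onboarding Huddle → 0
6:15pm start Compliance Check-in → 1
7:45pm end Compliance Check-in → 0
Peak is 3, at 4:30pm (Kickoff Meeting, Onboarding Huddle, Sprint Briefing).

3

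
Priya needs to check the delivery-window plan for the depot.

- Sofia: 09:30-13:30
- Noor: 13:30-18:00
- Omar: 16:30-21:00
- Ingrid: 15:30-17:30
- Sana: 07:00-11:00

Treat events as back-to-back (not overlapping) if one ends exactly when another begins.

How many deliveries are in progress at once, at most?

Walk through starts and ends in time order (an end at T is processed before a start at T):
07:00 start Sana → 1
09:30 start Sofia → 2
11:00 end Sana → 1
13:30 end Sofia → 0
13:30 start Noor → 1
15:30 start Ingrid → 2
16:30 start Omar → 3
17:30 end Ingrid → 2
18:00 end Noor → 1
21:00 end Omar → 0
Peak is 3, at 16:30 (Ingrid, Noor, Omar).

3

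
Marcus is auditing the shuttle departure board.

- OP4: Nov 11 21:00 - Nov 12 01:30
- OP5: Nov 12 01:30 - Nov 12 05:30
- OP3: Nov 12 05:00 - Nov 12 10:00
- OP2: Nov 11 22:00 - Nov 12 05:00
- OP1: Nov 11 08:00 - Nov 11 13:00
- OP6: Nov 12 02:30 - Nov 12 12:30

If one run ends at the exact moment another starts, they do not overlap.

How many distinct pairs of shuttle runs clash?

Sorted by start: OP1, OP4, OP2, OP5, OP6, OP3.
OP4 starts after OP1 ends, so OP1 has no further overlaps.
OP2 starts before OP4 ends → OP4 and OP2 overlap.
OP5 starts exactly when OP4 ends (back-to-back, no overlap), so OP4 has no further overlaps.
OP5 starts before OP2 ends → OP2 and OP5 overlap.
OP6 starts before OP2 ends → OP2 and OP6 overlap.
OP3 starts exactly when OP2 ends (back-to-back, no overlap).
OP6 starts before OP5 ends → OP5 and OP6 overlap.
OP3 starts before OP5 ends → OP5 and OP3 overlap.
OP3 starts before OP6 ends → OP6 and OP3 overlap.
Overlapping pairs: OP2 & OP4, OP2 & OP5, OP2 & OP6, OP3 & OP5, OP3 & OP6, OP5 & OP6 — 6 in total.

6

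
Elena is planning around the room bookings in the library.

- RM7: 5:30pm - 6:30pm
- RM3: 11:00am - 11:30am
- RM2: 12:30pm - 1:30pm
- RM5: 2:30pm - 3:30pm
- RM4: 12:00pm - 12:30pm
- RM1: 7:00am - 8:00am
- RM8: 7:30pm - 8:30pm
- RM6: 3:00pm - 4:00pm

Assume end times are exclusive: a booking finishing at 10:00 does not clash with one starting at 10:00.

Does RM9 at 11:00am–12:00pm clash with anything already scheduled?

Yes — it overlaps RM3

RM1: ends 8:00am at or before RM9 starts 11:00am → clear.
RM3: starts 11:00am before RM9 ends 12:00pm, and ends 11:30am after RM9 starts 11:00am → overlap.
RM4: starts 12:00pm at or after RM9 ends 12:00pm → clear.
RM2: starts 12:30pm at or after RM9 ends 12:00pm → clear.
RM5: starts 2:30pm at or after RM9 ends 12:00pm → clear.
RM6: starts 3:00pm at or after RM9 ends 12:00pm → clear.
RM7: starts 5:30pm at or after RM9 ends 12:00pm → clear.
RM8: starts 7:30pm at or after RM9 ends 12:00pm → clear.
RM9 overlaps RM3.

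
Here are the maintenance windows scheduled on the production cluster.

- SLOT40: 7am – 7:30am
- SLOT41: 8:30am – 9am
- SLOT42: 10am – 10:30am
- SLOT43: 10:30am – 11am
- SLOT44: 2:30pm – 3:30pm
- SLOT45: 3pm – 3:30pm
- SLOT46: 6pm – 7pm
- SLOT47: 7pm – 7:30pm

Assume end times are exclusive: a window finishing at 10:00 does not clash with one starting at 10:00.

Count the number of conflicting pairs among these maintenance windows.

Sorted by start: SLOT40, SLOT41, SLOT42, SLOT43, SLOT44, SLOT45, SLOT46, SLOT47.
SLOT41 starts after SLOT40 ends; SLOT40 is clear from here.
SLOT42 starts after SLOT41 ends; SLOT41 is clear from here.
SLOT43 starts exactly when SLOT42 ends (back-to-back, no overlap); SLOT42 is clear from here.
SLOT44 starts after SLOT43 ends; SLOT43 is clear from here.
SLOT45 starts before SLOT44 ends → SLOT44 and SLOT45 overlap.
SLOT46 starts after SLOT44 ends; SLOT44 is clear from here.
SLOT46 starts after SLOT45 ends; SLOT45 is clear from here.
SLOT47 starts exactly when SLOT46 ends (back-to-back, no overlap).
Overlapping pairs: SLOT44 & SLOT45 — 1 in total.

1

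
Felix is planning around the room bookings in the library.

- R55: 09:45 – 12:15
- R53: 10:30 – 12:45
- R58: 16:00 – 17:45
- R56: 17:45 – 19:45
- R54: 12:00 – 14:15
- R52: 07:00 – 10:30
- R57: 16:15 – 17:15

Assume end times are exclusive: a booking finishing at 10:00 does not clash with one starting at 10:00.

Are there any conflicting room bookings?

Yes

Sorted by start: R52, R55, R53, R54, R58, R57, R56.
R55 starts before R52 ends → R52 and R55 overlap.
That's a conflict, so the schedule is not conflict-free.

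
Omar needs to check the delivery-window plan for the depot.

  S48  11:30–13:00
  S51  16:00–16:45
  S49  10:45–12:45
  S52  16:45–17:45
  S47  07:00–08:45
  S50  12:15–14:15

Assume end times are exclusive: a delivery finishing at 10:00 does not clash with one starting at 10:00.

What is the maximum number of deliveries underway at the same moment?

3

Walk through starts and ends in time order (an end at T is processed before a start at T):
07:00 start S47 → 1
08:45 end S47 → 0
10:45 start S49 → 1
11:30 start S48 → 2
12:15 start S50 → 3
12:45 end S49 → 2
13:00 end S48 → 1
14:15 end S50 → 0
16:00 start S51 → 1
16:45 end S51 → 0
16:45 start S52 → 1
17:45 end S52 → 0
Peak is 3, at 12:15 (S48, S49, S50).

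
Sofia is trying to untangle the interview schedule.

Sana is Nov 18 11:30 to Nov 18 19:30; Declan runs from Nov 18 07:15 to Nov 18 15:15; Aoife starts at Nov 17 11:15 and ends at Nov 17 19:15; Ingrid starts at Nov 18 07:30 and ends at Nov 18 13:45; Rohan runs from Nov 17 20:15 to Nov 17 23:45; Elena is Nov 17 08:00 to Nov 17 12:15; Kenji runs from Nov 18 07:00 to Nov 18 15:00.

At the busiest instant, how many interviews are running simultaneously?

4

Sweep the timeline, counting +1 at each start and −1 at each end (ends before starts at a tie):
Nov 17 08:00 start Elena → 1
Nov 17 11:15 start Aoife → 2
Nov 17 12:15 end Elena → 1
Nov 17 19:15 end Aoife → 0
Nov 17 20:15 start Rohan → 1
Nov 17 23:45 end Rohan → 0
Nov 18 07:00 start Kenji → 1
Nov 18 07:15 start Declan → 2
Nov 18 07:30 start Ingrid → 3
Nov 18 11:30 start Sana → 4
Nov 18 13:45 end Ingrid → 3
Nov 18 15:00 end Kenji → 2
Nov 18 15:15 end Declan → 1
Nov 18 19:30 end Sana → 0
Peak is 4, at Nov 18 11:30 (Declan, Ingrid, Kenji, Sana).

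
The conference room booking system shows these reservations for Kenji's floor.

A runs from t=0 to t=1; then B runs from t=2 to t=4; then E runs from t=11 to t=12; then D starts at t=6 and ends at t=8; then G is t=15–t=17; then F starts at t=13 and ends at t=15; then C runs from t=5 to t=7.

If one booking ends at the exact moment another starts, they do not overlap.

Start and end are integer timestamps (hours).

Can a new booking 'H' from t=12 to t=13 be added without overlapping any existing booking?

Yes — the slot is free

A: ends t=1 at or before H starts t=12 → clear.
B: ends t=4 at or before H starts t=12 → clear.
C: ends t=7 at or before H starts t=12 → clear.
D: ends t=8 at or before H starts t=12 → clear.
E: ends t=12 at or before H starts t=12 → clear.
F: starts t=13 at or after H ends t=13 → clear.
G: starts t=15 at or after H ends t=13 → clear.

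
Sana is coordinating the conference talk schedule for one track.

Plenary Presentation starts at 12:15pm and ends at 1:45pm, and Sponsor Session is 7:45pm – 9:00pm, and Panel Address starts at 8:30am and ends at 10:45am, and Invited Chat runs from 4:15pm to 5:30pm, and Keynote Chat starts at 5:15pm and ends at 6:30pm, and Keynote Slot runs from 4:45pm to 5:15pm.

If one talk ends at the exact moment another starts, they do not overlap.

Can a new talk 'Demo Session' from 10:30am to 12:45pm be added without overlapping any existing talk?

No — it overlaps Panel Address, Plenary Presentation

Panel Address: starts 8:30am before Demo Session ends 12:45pm, and ends 10:45am after Demo Session starts 10:30am → overlap.
Plenary Presentation: starts 12:15pm before Demo Session ends 12:45pm, and ends 1:45pm after Demo Session starts 10:30am → overlap.
Invited Chat: starts 4:15pm at or after Demo Session ends 12:45pm → clear.
Keynote Slot: starts 4:45pm at or after Demo Session ends 12:45pm → clear.
Keynote Chat: starts 5:15pm at or after Demo Session ends 12:45pm → clear.
Sponsor Session: starts 7:45pm at or after Demo Session ends 12:45pm → clear.
Demo Session overlaps Panel Address, Plenary Presentation.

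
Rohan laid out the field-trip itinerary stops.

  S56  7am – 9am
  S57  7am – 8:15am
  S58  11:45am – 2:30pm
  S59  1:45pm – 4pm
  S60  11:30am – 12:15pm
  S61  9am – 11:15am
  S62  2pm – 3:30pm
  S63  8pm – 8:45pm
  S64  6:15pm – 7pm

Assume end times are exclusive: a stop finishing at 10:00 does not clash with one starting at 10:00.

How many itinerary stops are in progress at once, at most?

3

Sweep the timeline, counting +1 at each start and −1 at each end (ends before starts at a tie):
7am start S56 → 1
7am start S57 → 2
8:15am end S57 → 1
9am end S56 → 0
9am start S61 → 1
11:15am end S61 → 0
11:30am start S60 → 1
11:45am start S58 → 2
12:15pm end S60 → 1
1:45pm start S59 → 2
2pm start S62 → 3
2:30pm end S58 → 2
3:30pm end S62 → 1
4pm end S59 → 0
6:15pm start S64 → 1
7pm end S64 → 0
8pm start S63 → 1
8:45pm end S63 → 0
Peak is 3, at 2pm (S58, S59, S62).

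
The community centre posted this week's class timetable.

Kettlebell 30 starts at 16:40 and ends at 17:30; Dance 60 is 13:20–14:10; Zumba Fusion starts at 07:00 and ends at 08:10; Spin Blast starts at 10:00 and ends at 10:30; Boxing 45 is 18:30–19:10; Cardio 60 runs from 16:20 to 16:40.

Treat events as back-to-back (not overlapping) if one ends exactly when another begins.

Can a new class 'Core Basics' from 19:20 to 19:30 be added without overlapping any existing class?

Yes — the slot is free

Zumba Fusion: ends 08:10 at or before Core Basics starts 19:20 → clear.
Spin Blast: ends 10:30 at or before Core Basics starts 19:20 → clear.
Dance 60: ends 14:10 at or before Core Basics starts 19:20 → clear.
Cardio 60: ends 16:40 at or before Core Basics starts 19:20 → clear.
Kettlebell 30: ends 17:30 at or before Core Basics starts 19:20 → clear.
Boxing 45: ends 19:10 at or before Core Basics starts 19:20 → clear.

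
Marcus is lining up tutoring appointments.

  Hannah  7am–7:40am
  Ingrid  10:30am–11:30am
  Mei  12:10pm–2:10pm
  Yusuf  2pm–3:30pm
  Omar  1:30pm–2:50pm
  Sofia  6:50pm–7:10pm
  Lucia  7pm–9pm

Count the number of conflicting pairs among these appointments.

Sorted by start: Hannah, Ingrid, Mei, Omar, Yusuf, Sofia, Lucia.
Ingrid starts after Hannah ends, so Hannah has no further overlaps.
Mei starts after Ingrid ends, so Ingrid has no further overlaps.
Omar starts before Mei ends → Mei and Omar overlap.
Yusuf starts before Mei ends → Mei and Yusuf overlap.
Sofia starts after Mei ends, so Mei has no further overlaps.
Yusuf starts before Omar ends → Omar and Yusuf overlap.
Sofia starts after Omar ends, so Omar has no further overlaps.
Sofia starts after Yusuf ends, so Yusuf has no further overlaps.
Lucia starts before Sofia ends → Sofia and Lucia overlap.
Overlapping pairs: Lucia & Sofia, Mei & Omar, Mei & Yusuf, Omar & Yusuf — 4 in total.

4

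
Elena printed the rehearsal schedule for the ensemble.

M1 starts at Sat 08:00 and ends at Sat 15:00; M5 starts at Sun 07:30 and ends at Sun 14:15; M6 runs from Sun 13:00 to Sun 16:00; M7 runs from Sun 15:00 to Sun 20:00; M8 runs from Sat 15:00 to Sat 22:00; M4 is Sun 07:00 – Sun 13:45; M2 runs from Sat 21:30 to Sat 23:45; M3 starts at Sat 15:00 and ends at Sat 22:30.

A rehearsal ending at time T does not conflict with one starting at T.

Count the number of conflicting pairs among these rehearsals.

Sorted by start: M1, M3, M8, M2, M4, M5, M6, M7.
M3 starts exactly when M1 ends (back-to-back, no overlap), so M1 has no further overlaps.
M8 starts before M3 ends → M3 and M8 overlap.
M2 starts before M3 ends → M3 and M2 overlap.
M4 starts after M3 ends, so M3 has no further overlaps.
M2 starts before M8 ends → M8 and M2 overlap.
M4 starts after M8 ends, so M8 has no further overlaps.
M4 starts after M2 ends, so M2 has no further overlaps.
M5 starts before M4 ends → M4 and M5 overlap.
M6 starts before M4 ends → M4 and M6 overlap.
M7 starts after M4 ends.
M6 starts before M5 ends → M5 and M6 overlap.
M7 starts after M5 ends.
M7 starts before M6 ends → M6 and M7 overlap.
Overlapping pairs: M2 & M3, M2 & M8, M3 & M8, M4 & M5, M4 & M6, M5 & M6, M6 & M7 — 7 in total.

7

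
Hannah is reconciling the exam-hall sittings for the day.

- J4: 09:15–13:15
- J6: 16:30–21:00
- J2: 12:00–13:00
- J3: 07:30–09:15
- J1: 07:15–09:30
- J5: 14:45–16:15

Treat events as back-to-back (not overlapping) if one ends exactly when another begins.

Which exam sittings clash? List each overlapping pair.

Sorted by start: J1, J3, J4, J2, J5, J6.
J3 starts before J1 ends → J1 and J3 overlap.
J4 starts before J1 ends → J1 and J4 overlap.
J2 starts after J1 ends; J1 is clear from here.
J4 starts exactly when J3 ends (back-to-back, no overlap); J3 is clear from here.
J2 starts before J4 ends → J4 and J2 overlap.
J5 starts after J4 ends; J4 is clear from here.
J5 starts after J2 ends; J2 is clear from here.
J6 starts after J5 ends.

J1 & J3, J1 & J4, J2 & J4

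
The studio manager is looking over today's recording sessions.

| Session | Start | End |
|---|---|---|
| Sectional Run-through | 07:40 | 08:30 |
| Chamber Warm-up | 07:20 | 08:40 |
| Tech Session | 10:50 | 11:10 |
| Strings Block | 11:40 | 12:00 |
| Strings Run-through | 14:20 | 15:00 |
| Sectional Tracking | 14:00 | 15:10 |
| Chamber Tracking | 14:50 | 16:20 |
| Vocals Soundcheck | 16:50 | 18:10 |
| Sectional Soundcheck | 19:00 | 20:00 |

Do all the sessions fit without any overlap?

Check each pair: they overlap iff neither finishes before the other starts.
Sorted by start: Chamber Warm-up, Sectional Run-through, Tech Session, Strings Block, Sectional Tracking, Strings Run-through, Chamber Tracking, Vocals Soundcheck, Sectional Soundcheck.
Sectional Run-through starts before Chamber Warm-up ends → Chamber Warm-up and Sectional Run-through overlap.
That's a conflict, so the schedule is not conflict-free.

No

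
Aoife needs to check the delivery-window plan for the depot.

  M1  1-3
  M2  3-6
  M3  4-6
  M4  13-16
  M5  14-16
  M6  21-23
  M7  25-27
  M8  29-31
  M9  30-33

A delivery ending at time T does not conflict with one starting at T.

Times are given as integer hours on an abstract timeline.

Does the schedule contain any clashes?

Yes

Two intervals overlap when each starts before the other ends.
Sorted by start: M1, M2, M3, M4, M5, M6, M7, M8, M9.
M2 starts exactly when M1 ends (back-to-back, no overlap) — done with M1.
M3 starts before M2 ends → M2 and M3 overlap.
That's a conflict, so the schedule is not conflict-free.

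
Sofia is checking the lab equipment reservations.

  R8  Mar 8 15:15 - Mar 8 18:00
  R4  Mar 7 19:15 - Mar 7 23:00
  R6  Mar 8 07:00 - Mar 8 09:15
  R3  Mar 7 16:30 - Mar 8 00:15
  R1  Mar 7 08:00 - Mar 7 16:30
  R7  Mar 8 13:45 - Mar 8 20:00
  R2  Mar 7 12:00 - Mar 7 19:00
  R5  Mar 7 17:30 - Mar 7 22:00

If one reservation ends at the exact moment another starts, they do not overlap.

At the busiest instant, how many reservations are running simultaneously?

3

Sweep the timeline, counting +1 at each start and −1 at each end (ends before starts at a tie):
Mar 7 08:00 start R1 → 1
Mar 7 12:00 start R2 → 2
Mar 7 16:30 end R1 → 1
Mar 7 16:30 start R3 → 2
Mar 7 17:30 start R5 → 3
Mar 7 19:00 end R2 → 2
Mar 7 19:15 start R4 → 3
Mar 7 22:00 end R5 → 2
Mar 7 23:00 end R4 → 1
Mar 8 00:15 end R3 → 0
Mar 8 07:00 start R6 → 1
Mar 8 09:15 end R6 → 0
Mar 8 13:45 start R7 → 1
Mar 8 15:15 start R8 → 2
Mar 8 18:00 end R8 → 1
Mar 8 20:00 end R7 → 0
Peak is 3, at Mar 7 17:30 (R2, R3, R5).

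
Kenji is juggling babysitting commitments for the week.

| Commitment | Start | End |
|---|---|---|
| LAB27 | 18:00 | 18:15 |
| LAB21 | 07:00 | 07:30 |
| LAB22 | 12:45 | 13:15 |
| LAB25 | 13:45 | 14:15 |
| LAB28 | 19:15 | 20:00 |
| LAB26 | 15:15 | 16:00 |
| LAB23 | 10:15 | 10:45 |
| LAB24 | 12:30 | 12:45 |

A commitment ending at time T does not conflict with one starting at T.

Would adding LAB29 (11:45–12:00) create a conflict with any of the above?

No — it doesn't clash with anything

LAB21: ends 07:30 at or before LAB29 starts 11:45 → clear.
LAB23: ends 10:45 at or before LAB29 starts 11:45 → clear.
LAB24: starts 12:30 at or after LAB29 ends 12:00 → clear.
LAB22: starts 12:45 at or after LAB29 ends 12:00 → clear.
LAB25: starts 13:45 at or after LAB29 ends 12:00 → clear.
LAB26: starts 15:15 at or after LAB29 ends 12:00 → clear.
LAB27: starts 18:00 at or after LAB29 ends 12:00 → clear.
LAB28: starts 19:15 at or after LAB29 ends 12:00 → clear.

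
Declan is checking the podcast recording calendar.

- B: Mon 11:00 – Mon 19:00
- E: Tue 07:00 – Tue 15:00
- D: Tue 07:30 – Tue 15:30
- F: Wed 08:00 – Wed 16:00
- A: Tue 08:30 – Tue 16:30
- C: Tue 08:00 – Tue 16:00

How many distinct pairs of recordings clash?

6

Sorted by start: B, E, D, C, A, F.
E starts after B ends — done with B.
D starts before E ends → E and D overlap.
C starts before E ends → E and C overlap.
A starts before E ends → E and A overlap.
F starts after E ends.
C starts before D ends → D and C overlap.
A starts before D ends → D and A overlap.
F starts after D ends.
A starts before C ends → C and A overlap.
F starts after C ends.
F starts after A ends.
Overlapping pairs: A & C, A & D, A & E, C & D, C & E, D & E — 6 in total.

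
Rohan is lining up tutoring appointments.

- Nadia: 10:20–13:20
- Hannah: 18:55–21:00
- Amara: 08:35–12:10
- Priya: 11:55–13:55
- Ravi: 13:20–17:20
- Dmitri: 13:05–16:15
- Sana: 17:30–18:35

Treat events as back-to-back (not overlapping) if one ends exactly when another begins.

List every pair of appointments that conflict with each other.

Sorted by start: Amara, Nadia, Priya, Dmitri, Ravi, Sana, Hannah.
Nadia starts before Amara ends → Amara and Nadia overlap.
Priya starts before Amara ends → Amara and Priya overlap.
Dmitri starts after Amara ends, so nothing later overlaps Amara either.
Priya starts before Nadia ends → Nadia and Priya overlap.
Dmitri starts before Nadia ends → Nadia and Dmitri overlap.
Ravi starts exactly when Nadia ends (back-to-back, no overlap), so nothing later overlaps Nadia either.
Dmitri starts before Priya ends → Priya and Dmitri overlap.
Ravi starts before Priya ends → Priya and Ravi overlap.
Sana starts after Priya ends, so nothing later overlaps Priya either.
Ravi starts before Dmitri ends → Dmitri and Ravi overlap.
Sana starts after Dmitri ends, so nothing later overlaps Dmitri either.
Sana starts after Ravi ends, so nothing later overlaps Ravi either.
Hannah starts after Sana ends.

Amara & Nadia, Amara & Priya, Dmitri & Nadia, Dmitri & Priya, Dmitri & Ravi, Nadia & Priya, Priya & Ravi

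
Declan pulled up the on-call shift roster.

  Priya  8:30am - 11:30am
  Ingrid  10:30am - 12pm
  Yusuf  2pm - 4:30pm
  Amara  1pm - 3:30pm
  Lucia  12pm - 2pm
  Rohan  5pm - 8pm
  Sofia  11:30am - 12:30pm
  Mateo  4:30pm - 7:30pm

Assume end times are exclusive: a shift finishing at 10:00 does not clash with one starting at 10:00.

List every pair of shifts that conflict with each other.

Two intervals overlap when each starts before the other ends.
Sorted by start: Priya, Ingrid, Sofia, Lucia, Amara, Yusuf, Mateo, Rohan.
Ingrid starts before Priya ends → Priya and Ingrid overlap.
Sofia starts exactly when Priya ends (back-to-back, no overlap) — done with Priya.
Sofia starts before Ingrid ends → Ingrid and Sofia overlap.
Lucia starts exactly when Ingrid ends (back-to-back, no overlap) — done with Ingrid.
Lucia starts before Sofia ends → Sofia and Lucia overlap.
Amara starts after Sofia ends — done with Sofia.
Amara starts before Lucia ends → Lucia and Amara overlap.
Yusuf starts exactly when Lucia ends (back-to-back, no overlap) — done with Lucia.
Yusuf starts before Amara ends → Amara and Yusuf overlap.
Mateo starts after Amara ends — done with Amara.
Mateo starts exactly when Yusuf ends (back-to-back, no overlap) — done with Yusuf.
Rohan starts before Mateo ends → Mateo and Rohan overlap.

Amara & Lucia, Amara & Yusuf, Ingrid & Priya, Ingrid & Sofia, Lucia & Sofia, Mateo & Rohan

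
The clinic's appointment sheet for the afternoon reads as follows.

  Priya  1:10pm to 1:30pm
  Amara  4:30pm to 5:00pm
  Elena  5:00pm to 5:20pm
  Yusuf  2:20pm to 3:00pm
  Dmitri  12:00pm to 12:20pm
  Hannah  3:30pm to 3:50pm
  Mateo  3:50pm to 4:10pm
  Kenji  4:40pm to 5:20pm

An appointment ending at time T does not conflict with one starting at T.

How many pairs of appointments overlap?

Check each pair: they overlap iff neither finishes before the other starts.
Sorted by start: Dmitri, Priya, Yusuf, Hannah, Mateo, Amara, Kenji, Elena.
Priya starts after Dmitri ends, so Dmitri has no further overlaps.
Yusuf starts after Priya ends, so Priya has no further overlaps.
Hannah starts after Yusuf ends, so Yusuf has no further overlaps.
Mateo starts exactly when Hannah ends (back-to-back, no overlap), so Hannah has no further overlaps.
Amara starts after Mateo ends, so Mateo has no further overlaps.
Kenji starts before Amara ends → Amara and Kenji overlap.
Elena starts exactly when Amara ends (back-to-back, no overlap).
Elena starts before Kenji ends → Kenji and Elena overlap.
Overlapping pairs: Amara & Kenji, Elena & Kenji — 2 in total.

2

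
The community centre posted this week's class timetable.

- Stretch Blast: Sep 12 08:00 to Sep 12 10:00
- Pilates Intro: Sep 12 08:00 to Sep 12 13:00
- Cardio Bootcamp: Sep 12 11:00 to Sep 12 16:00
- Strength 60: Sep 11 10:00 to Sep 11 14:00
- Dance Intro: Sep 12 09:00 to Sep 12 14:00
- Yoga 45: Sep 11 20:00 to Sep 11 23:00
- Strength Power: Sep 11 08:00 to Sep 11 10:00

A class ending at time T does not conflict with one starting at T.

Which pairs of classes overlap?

Cardio Bootcamp & Dance Intro, Cardio Bootcamp & Pilates Intro, Dance Intro & Pilates Intro, Dance Intro & Stretch Blast, Pilates Intro & Stretch Blast

Sorted by start: Strength Power, Strength 60, Yoga 45, Stretch Blast, Pilates Intro, Dance Intro, Cardio Bootcamp.
Strength 60 starts exactly when Strength Power ends (back-to-back, no overlap), so Strength Power has no further overlaps.
Yoga 45 starts after Strength 60 ends, so Strength 60 has no further overlaps.
Stretch Blast starts after Yoga 45 ends, so Yoga 45 has no further overlaps.
Pilates Intro starts before Stretch Blast ends → Stretch Blast and Pilates Intro overlap.
Dance Intro starts before Stretch Blast ends → Stretch Blast and Dance Intro overlap.
Cardio Bootcamp starts after Stretch Blast ends.
Dance Intro starts before Pilates Intro ends → Pilates Intro and Dance Intro overlap.
Cardio Bootcamp starts before Pilates Intro ends → Pilates Intro and Cardio Bootcamp overlap.
Cardio Bootcamp starts before Dance Intro ends → Dance Intro and Cardio Bootcamp overlap.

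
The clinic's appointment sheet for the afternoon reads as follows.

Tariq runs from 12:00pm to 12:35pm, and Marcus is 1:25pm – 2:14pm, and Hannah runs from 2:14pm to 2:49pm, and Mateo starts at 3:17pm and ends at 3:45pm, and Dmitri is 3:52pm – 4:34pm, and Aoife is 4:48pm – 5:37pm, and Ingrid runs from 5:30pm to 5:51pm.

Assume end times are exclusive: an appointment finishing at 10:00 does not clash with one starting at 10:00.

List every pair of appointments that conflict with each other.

Sorted by start: Tariq, Marcus, Hannah, Mateo, Dmitri, Aoife, Ingrid.
Marcus starts after Tariq ends; Tariq is clear from here.
Hannah starts exactly when Marcus ends (back-to-back, no overlap); Marcus is clear from here.
Mateo starts after Hannah ends; Hannah is clear from here.
Dmitri starts after Mateo ends; Mateo is clear from here.
Aoife starts after Dmitri ends; Dmitri is clear from here.
Ingrid starts before Aoife ends → Aoife and Ingrid overlap.

Aoife & Ingrid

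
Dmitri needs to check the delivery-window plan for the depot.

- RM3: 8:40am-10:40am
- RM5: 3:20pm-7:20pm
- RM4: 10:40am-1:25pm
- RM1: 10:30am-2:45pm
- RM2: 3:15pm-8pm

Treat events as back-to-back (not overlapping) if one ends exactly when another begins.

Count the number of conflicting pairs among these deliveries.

Two intervals overlap when each starts before the other ends.
Sorted by start: RM3, RM1, RM4, RM2, RM5.
RM1 starts before RM3 ends → RM3 and RM1 overlap.
RM4 starts exactly when RM3 ends (back-to-back, no overlap) — done with RM3.
RM4 starts before RM1 ends → RM1 and RM4 overlap.
RM2 starts after RM1 ends — done with RM1.
RM2 starts after RM4 ends — done with RM4.
RM5 starts before RM2 ends → RM2 and RM5 overlap.
Overlapping pairs: RM1 & RM3, RM1 & RM4, RM2 & RM5 — 3 in total.

3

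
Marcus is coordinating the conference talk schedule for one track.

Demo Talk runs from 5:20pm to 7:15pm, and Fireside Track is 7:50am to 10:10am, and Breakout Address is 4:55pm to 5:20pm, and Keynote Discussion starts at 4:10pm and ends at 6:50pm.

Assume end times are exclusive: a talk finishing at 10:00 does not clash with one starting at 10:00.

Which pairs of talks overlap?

Breakout Address & Keynote Discussion, Demo Talk & Keynote Discussion

Two intervals overlap when each starts before the other ends.
Sorted by start: Fireside Track, Keynote Discussion, Breakout Address, Demo Talk.
Keynote Discussion starts after Fireside Track ends — done with Fireside Track.
Breakout Address starts before Keynote Discussion ends → Keynote Discussion and Breakout Address overlap.
Demo Talk starts before Keynote Discussion ends → Keynote Discussion and Demo Talk overlap.
Demo Talk starts exactly when Breakout Address ends (back-to-back, no overlap).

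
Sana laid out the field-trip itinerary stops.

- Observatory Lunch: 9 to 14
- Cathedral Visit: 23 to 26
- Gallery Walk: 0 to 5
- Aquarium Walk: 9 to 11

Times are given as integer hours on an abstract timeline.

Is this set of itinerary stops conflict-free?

No

Sorted by start: Gallery Walk, Aquarium Walk, Observatory Lunch, Cathedral Visit.
Aquarium Walk starts after Gallery Walk ends — done with Gallery Walk.
Observatory Lunch starts before Aquarium Walk ends → Aquarium Walk and Observatory Lunch overlap.
That's a conflict, so the schedule is not conflict-free.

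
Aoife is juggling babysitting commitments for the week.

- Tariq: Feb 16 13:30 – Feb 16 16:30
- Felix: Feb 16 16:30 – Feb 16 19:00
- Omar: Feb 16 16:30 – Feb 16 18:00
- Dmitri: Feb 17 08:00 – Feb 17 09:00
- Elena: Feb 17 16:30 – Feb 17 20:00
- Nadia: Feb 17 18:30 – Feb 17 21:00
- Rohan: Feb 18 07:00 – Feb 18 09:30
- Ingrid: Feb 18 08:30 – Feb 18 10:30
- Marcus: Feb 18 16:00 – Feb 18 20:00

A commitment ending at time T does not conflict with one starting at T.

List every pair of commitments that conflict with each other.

Sorted by start: Tariq, Felix, Omar, Dmitri, Elena, Nadia, Rohan, Ingrid, Marcus.
Felix starts exactly when Tariq ends (back-to-back, no overlap), so Tariq has no further overlaps.
Omar starts before Felix ends → Felix and Omar overlap.
Dmitri starts after Felix ends, so Felix has no further overlaps.
Dmitri starts after Omar ends, so Omar has no further overlaps.
Elena starts after Dmitri ends, so Dmitri has no further overlaps.
Nadia starts before Elena ends → Elena and Nadia overlap.
Rohan starts after Elena ends, so Elena has no further overlaps.
Rohan starts after Nadia ends, so Nadia has no further overlaps.
Ingrid starts before Rohan ends → Rohan and Ingrid overlap.
Marcus starts after Rohan ends.
Marcus starts after Ingrid ends.

Elena & Nadia, Felix & Omar, Ingrid & Rohan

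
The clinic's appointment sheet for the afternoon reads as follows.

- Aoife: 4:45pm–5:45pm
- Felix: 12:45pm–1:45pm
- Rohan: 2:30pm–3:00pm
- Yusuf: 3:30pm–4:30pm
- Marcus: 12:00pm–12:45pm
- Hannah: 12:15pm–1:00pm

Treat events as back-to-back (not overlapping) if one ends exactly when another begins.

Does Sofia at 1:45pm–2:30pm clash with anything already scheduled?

Marcus: ends 12:45pm at or before Sofia starts 1:45pm → clear.
Hannah: ends 1:00pm at or before Sofia starts 1:45pm → clear.
Felix: ends 1:45pm at or before Sofia starts 1:45pm → clear.
Rohan: starts 2:30pm at or after Sofia ends 2:30pm → clear.
Yusuf: starts 3:30pm at or after Sofia ends 2:30pm → clear.
Aoife: starts 4:45pm at or after Sofia ends 2:30pm → clear.

No — it doesn't clash with anything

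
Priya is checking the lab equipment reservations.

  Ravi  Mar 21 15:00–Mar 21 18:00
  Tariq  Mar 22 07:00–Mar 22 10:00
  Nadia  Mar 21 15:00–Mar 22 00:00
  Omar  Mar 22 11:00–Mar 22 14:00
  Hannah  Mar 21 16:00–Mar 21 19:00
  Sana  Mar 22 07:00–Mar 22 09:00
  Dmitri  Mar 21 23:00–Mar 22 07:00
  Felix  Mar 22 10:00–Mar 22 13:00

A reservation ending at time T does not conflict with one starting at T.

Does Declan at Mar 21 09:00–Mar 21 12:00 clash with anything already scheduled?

No — it doesn't clash with anything

Ravi: starts Mar 21 15:00 at or after Declan ends Mar 21 12:00 → clear.
Nadia: starts Mar 21 15:00 at or after Declan ends Mar 21 12:00 → clear.
Hannah: starts Mar 21 16:00 at or after Declan ends Mar 21 12:00 → clear.
Dmitri: starts Mar 21 23:00 at or after Declan ends Mar 21 12:00 → clear.
Tariq: starts Mar 22 07:00 at or after Declan ends Mar 21 12:00 → clear.
Sana: starts Mar 22 07:00 at or after Declan ends Mar 21 12:00 → clear.
Felix: starts Mar 22 10:00 at or after Declan ends Mar 21 12:00 → clear.
Omar: starts Mar 22 11:00 at or after Declan ends Mar 21 12:00 → clear.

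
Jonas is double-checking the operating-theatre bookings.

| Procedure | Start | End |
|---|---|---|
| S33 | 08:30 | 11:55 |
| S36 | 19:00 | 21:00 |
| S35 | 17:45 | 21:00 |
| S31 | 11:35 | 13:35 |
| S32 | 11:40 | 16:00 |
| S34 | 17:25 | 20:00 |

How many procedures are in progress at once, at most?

3

Sort all start/end points and keep a running count:
08:30 start S33 → 1
11:35 start S31 → 2
11:40 start S32 → 3
11:55 end S33 → 2
13:35 end S31 → 1
16:00 end S32 → 0
17:25 start S34 → 1
17:45 start S35 → 2
19:00 start S36 → 3
20:00 end S34 → 2
21:00 end S35 → 1
21:00 end S36 → 0
Peak is 3, at 11:40 (S31, S32, S33).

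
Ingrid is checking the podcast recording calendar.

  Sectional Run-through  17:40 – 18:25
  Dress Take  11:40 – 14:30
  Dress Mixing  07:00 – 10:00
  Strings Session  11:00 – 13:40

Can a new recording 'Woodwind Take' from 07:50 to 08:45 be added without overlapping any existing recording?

No — it overlaps Dress Mixing

Dress Mixing: starts 07:00 before Woodwind Take ends 08:45, and ends 10:00 after Woodwind Take starts 07:50 → overlap.
Strings Session: starts 11:00 at or after Woodwind Take ends 08:45 → clear.
Dress Take: starts 11:40 at or after Woodwind Take ends 08:45 → clear.
Sectional Run-through: starts 17:40 at or after Woodwind Take ends 08:45 → clear.
Woodwind Take overlaps Dress Mixing.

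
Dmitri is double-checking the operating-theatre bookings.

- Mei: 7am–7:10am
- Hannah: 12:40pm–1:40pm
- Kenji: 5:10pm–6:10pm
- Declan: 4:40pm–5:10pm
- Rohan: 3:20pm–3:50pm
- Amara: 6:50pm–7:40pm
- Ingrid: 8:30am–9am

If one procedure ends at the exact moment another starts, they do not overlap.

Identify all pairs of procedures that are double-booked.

none

Sorted by start: Mei, Ingrid, Hannah, Rohan, Declan, Kenji, Amara.
Ingrid starts after Mei ends, so nothing later overlaps Mei either.
Hannah starts after Ingrid ends, so nothing later overlaps Ingrid either.
Rohan starts after Hannah ends, so nothing later overlaps Hannah either.
Declan starts after Rohan ends, so nothing later overlaps Rohan either.
Kenji starts exactly when Declan ends (back-to-back, no overlap), so nothing later overlaps Declan either.
Amara starts after Kenji ends.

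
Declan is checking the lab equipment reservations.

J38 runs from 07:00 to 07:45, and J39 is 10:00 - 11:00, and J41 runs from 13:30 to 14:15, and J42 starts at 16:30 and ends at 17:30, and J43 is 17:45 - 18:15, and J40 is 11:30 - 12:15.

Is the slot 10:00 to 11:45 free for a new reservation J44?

No — it overlaps J39, J40

J38: ends 07:45 at or before J44 starts 10:00 → clear.
J39: starts 10:00 before J44 ends 11:45, and ends 11:00 after J44 starts 10:00 → overlap.
J40: starts 11:30 before J44 ends 11:45, and ends 12:15 after J44 starts 10:00 → overlap.
J41: starts 13:30 at or after J44 ends 11:45 → clear.
J42: starts 16:30 at or after J44 ends 11:45 → clear.
J43: starts 17:45 at or after J44 ends 11:45 → clear.
J44 overlaps J39, J40.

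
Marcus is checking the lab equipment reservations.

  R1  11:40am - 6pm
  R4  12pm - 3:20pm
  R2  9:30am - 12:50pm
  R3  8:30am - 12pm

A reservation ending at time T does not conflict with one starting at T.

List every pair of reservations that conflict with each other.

R1 & R2, R1 & R3, R1 & R4, R2 & R3, R2 & R4

Sorted by start: R3, R2, R1, R4.
R2 starts before R3 ends → R3 and R2 overlap.
R1 starts before R3 ends → R3 and R1 overlap.
R4 starts exactly when R3 ends (back-to-back, no overlap).
R1 starts before R2 ends → R2 and R1 overlap.
R4 starts before R2 ends → R2 and R4 overlap.
R4 starts before R1 ends → R1 and R4 overlap.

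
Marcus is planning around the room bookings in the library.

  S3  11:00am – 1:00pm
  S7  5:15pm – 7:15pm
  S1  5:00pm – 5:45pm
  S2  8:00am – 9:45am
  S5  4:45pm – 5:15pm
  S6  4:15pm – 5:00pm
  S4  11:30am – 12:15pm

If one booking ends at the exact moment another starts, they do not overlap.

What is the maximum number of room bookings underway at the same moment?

2

Sweep the timeline, counting +1 at each start and −1 at each end (ends before starts at a tie):
8:00am start S2 → 1
9:45am end S2 → 0
11:00am start S3 → 1
11:30am start S4 → 2
12:15pm end S4 → 1
1:00pm end S3 → 0
4:15pm start S6 → 1
4:45pm start S5 → 2
5:00pm end S6 → 1
5:00pm start S1 → 2
5:15pm end S5 → 1
5:15pm start S7 → 2
5:45pm end S1 → 1
7:15pm end S7 → 0
Peak is 2, at 11:30am (S3, S4).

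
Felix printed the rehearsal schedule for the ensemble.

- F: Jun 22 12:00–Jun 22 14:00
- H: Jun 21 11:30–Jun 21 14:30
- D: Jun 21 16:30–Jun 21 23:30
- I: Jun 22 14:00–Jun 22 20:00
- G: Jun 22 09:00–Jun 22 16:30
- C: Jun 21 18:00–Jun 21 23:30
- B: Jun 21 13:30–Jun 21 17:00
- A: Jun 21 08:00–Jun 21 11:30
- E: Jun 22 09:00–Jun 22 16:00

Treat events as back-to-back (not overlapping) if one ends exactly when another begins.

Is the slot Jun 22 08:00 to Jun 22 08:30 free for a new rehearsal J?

Yes — the slot is free

A: ends Jun 21 11:30 at or before J starts Jun 22 08:00 → clear.
H: ends Jun 21 14:30 at or before J starts Jun 22 08:00 → clear.
B: ends Jun 21 17:00 at or before J starts Jun 22 08:00 → clear.
D: ends Jun 21 23:30 at or before J starts Jun 22 08:00 → clear.
C: ends Jun 21 23:30 at or before J starts Jun 22 08:00 → clear.
E: starts Jun 22 09:00 at or after J ends Jun 22 08:30 → clear.
G: starts Jun 22 09:00 at or after J ends Jun 22 08:30 → clear.
F: starts Jun 22 12:00 at or after J ends Jun 22 08:30 → clear.
I: starts Jun 22 14:00 at or after J ends Jun 22 08:30 → clear.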